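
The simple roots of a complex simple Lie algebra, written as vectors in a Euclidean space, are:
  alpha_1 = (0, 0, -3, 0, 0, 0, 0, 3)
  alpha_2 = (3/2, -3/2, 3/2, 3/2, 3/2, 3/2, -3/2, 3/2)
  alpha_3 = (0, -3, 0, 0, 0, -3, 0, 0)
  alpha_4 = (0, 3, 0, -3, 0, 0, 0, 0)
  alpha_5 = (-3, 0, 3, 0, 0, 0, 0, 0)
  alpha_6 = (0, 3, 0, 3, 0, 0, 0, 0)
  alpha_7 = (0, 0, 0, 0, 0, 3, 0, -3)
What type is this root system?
E_7

Compute the Cartan integers a_ij = 2(alpha_i, alpha_j)/(alpha_j, alpha_j); the resulting 7x7 Cartan matrix is
[[2, 0, 0, 0, -1, 0, -1], [0, 2, 0, -1, 0, 0, 0], [0, 0, 2, -1, 0, -1, -1], [0, -1, -1, 2, 0, 0, 0], [-1, 0, 0, 0, 2, 0, 0], [0, 0, -1, 0, 0, 2, 0], [-1, 0, -1, 0, 0, 0, 2]].
All simple roots have the same length, so the diagram is simply laced. The associated Dynkin diagram is a chain of 6 nodes with one extra node attached to the third node from one end (E_7), so the type is E_7.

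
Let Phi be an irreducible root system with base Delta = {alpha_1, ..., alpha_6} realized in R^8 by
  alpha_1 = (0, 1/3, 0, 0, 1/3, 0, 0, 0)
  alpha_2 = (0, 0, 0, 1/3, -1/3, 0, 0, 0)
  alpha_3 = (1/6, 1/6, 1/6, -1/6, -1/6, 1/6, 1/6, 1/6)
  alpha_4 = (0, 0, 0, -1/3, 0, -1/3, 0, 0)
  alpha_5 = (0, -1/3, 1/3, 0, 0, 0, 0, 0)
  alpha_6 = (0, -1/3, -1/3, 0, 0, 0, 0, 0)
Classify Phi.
Compute the Cartan integers a_ij = 2(alpha_i, alpha_j)/(alpha_j, alpha_j); the resulting 6x6 Cartan matrix is
[[2, -1, 0, 0, -1, -1], [-1, 2, 0, -1, 0, 0], [0, 0, 2, 0, 0, -1], [0, -1, 0, 2, 0, 0], [-1, 0, 0, 0, 2, 0], [-1, 0, -1, 0, 0, 2]].
All simple roots have the same length, so the diagram is simply laced. The associated Dynkin diagram is a chain of 5 nodes with one extra node attached to the third node from one end (E_6), so the type is E_6.

E_6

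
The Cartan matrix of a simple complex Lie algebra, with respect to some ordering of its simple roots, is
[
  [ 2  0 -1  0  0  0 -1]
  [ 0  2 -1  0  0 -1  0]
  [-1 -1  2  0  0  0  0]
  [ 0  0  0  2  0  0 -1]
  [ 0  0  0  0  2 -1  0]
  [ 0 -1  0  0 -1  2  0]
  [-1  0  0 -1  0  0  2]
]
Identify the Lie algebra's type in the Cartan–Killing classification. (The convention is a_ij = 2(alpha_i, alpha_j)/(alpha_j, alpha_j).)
A7

The matrix has rank 7 with 2's on the diagonal. Reading the off-diagonal entries as Dynkin edges (a single edge where a_ij = a_ji = -1; a double or triple edge where a_ij * a_ji = 2 or 3), the diagram is a chain of 7 nodes with single edges (A_7). One simple-root ordering that puts it in standard form is (alpha_5, alpha_6, alpha_2, alpha_3, alpha_1, alpha_7, alpha_4). So the algebra is type A_7, i.e. sl(8).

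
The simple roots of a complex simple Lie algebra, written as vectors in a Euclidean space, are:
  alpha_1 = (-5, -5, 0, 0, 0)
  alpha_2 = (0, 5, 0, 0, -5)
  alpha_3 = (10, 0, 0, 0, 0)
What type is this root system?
C_3

Compute the Cartan integers a_ij = 2(alpha_i, alpha_j)/(alpha_j, alpha_j); the resulting 3x3 Cartan matrix is
[[2, -1, -1], [-1, 2, 0], [-2, 0, 2]].
The roots have two lengths (squared-length ratio 2:1); the short ones are alpha_{1,2}. The associated Dynkin diagram is a chain of 3 nodes with a double edge at one end; the terminal node there is the unique long simple root (C_3), so the type is C_3 (the algebra sp(6)).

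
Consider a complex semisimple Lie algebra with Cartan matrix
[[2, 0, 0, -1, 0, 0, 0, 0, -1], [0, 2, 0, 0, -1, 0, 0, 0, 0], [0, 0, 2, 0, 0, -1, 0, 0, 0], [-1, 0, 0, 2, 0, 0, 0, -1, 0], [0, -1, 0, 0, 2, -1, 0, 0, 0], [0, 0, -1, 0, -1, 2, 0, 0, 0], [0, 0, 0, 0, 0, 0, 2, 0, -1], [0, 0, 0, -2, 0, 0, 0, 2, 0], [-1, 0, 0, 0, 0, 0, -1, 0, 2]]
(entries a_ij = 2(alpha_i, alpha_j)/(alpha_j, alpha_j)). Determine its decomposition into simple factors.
The diagram associated to this matrix has two connected components: the simple roots {alpha_2, alpha_3, alpha_5, alpha_6} form a chain of 4 nodes with single edges (A_4), and {alpha_1, alpha_4, alpha_7, alpha_8, alpha_9} form a chain of 5 nodes with a double edge at one end; the terminal node there is the unique long simple root (C_5). A semisimple Lie algebra decomposes uniquely as the direct sum of simple ideals, one per connected component of its Dynkin diagram, so g ≅ A_4 ⊕ C_5 (dimension 24 + 55 = 79).

A_4 (sl(5)) + C_5 (sp(10))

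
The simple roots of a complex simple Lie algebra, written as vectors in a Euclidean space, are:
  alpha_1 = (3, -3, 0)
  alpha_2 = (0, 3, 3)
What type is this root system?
A_2 (sl(3))

Compute the Cartan integers a_ij = 2(alpha_i, alpha_j)/(alpha_j, alpha_j); the resulting 2x2 Cartan matrix is
[[2, -1], [-1, 2]].
All simple roots have the same length, so the diagram is simply laced. The associated Dynkin diagram is a chain of 2 nodes with single edges (A_2), so the type is A_2 (the algebra sl(3)).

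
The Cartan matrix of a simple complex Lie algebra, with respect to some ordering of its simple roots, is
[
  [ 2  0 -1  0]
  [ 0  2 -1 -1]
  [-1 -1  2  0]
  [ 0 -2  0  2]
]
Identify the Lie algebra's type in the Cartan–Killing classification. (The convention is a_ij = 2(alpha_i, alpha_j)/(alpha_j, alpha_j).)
type C_4

The matrix has rank 4 with 2's on the diagonal. Reading the off-diagonal entries as Dynkin edges (a single edge where a_ij = a_ji = -1; a double or triple edge where a_ij * a_ji = 2 or 3), the diagram is a chain of 4 nodes with a double edge at one end; the terminal node there is the unique long simple root (C_4). One simple-root ordering that puts it in standard form is (alpha_1, alpha_3, alpha_2, alpha_4). So the algebra is type C_4, i.e. sp(8).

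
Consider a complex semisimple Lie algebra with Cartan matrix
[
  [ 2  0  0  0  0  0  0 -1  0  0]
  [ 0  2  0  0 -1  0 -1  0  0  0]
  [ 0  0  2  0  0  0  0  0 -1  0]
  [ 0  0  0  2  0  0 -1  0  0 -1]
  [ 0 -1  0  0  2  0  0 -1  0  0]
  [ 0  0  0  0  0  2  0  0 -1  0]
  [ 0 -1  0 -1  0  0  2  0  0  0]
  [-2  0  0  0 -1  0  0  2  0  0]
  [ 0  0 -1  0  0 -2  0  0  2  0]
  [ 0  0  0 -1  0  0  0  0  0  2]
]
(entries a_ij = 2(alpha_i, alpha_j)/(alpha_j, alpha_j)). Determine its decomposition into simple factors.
B_3 (so(7)) ⊕ B_7 (so(15))

The diagram associated to this matrix has two connected components: the simple roots {alpha_3, alpha_6, alpha_9} form a chain of 3 nodes with a double edge at one end; the terminal node there is the unique short simple root (B_3), and {alpha_1, alpha_2, alpha_4, alpha_5, alpha_7, alpha_8, alpha_10} form a chain of 7 nodes with a double edge at one end; the terminal node there is the unique short simple root (B_7). A semisimple Lie algebra decomposes uniquely as the direct sum of simple ideals, one per connected component of its Dynkin diagram, so g ≅ B_3 ⊕ B_7 (dimension 21 + 105 = 126).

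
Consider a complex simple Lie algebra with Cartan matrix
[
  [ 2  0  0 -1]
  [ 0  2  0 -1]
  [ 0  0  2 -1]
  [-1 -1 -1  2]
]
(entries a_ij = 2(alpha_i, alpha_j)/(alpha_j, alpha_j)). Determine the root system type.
type D_4

The matrix has rank 4 with 2's on the diagonal. Reading the off-diagonal entries as Dynkin edges (a single edge where a_ij = a_ji = -1; a double or triple edge where a_ij * a_ji = 2 or 3), the diagram is a chain of 2 nodes with a fork of two nodes at one end (D_4). One simple-root ordering that puts it in standard form is (alpha_2, alpha_4, alpha_3, alpha_1). So the algebra is type D_4, i.e. so(8).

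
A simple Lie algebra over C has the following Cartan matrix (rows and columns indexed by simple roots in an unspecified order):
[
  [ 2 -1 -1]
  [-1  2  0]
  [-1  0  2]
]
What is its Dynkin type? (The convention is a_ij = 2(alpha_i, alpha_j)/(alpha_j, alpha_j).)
The matrix has rank 3 with 2's on the diagonal. Reading the off-diagonal entries as Dynkin edges (a single edge where a_ij = a_ji = -1; a double or triple edge where a_ij * a_ji = 2 or 3), the diagram is a chain of 3 nodes with single edges (A_3). One simple-root ordering that puts it in standard form is (alpha_2, alpha_1, alpha_3). So the algebra is type A_3, i.e. sl(4).

A3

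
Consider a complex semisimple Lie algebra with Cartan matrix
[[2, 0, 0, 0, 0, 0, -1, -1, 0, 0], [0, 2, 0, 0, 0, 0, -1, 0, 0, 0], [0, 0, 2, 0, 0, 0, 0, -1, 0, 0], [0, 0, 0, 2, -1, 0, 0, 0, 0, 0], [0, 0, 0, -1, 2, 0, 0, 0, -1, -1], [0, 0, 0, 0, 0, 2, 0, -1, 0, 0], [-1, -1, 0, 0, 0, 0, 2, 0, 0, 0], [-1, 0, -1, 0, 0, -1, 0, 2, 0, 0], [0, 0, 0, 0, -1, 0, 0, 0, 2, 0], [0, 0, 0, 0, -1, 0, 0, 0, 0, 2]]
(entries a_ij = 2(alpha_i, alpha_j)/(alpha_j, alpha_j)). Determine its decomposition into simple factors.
The diagram associated to this matrix has two connected components: the simple roots {alpha_4, alpha_5, alpha_9, alpha_10} form a chain of 2 nodes with a fork of two nodes at one end (D_4), and {alpha_1, alpha_2, alpha_3, alpha_6, alpha_7, alpha_8} form a chain of 4 nodes with a fork of two nodes at one end (D_6). A semisimple Lie algebra decomposes uniquely as the direct sum of simple ideals, one per connected component of its Dynkin diagram, so g ≅ D_4 ⊕ D_6 (dimension 28 + 66 = 94).

D_4 ⊕ D_6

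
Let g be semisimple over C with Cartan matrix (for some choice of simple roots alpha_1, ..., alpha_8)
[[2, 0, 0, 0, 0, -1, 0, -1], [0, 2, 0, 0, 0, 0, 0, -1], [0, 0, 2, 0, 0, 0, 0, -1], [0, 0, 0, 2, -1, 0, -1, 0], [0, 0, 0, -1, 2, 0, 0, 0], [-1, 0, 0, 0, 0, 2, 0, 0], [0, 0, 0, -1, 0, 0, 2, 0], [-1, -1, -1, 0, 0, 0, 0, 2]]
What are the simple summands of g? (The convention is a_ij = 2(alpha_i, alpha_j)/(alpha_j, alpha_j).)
type A_3 ⊕ type D_5

The diagram associated to this matrix has two connected components: the simple roots {alpha_4, alpha_5, alpha_7} form a chain of 3 nodes with single edges (A_3), and {alpha_1, alpha_2, alpha_3, alpha_6, alpha_8} form a chain of 3 nodes with a fork of two nodes at one end (D_5). A semisimple Lie algebra decomposes uniquely as the direct sum of simple ideals, one per connected component of its Dynkin diagram, so g ≅ A_3 ⊕ D_5 (dimension 15 + 45 = 60).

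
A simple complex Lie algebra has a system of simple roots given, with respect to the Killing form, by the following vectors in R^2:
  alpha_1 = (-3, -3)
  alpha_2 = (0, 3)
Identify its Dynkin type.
Compute the Cartan integers a_ij = 2(alpha_i, alpha_j)/(alpha_j, alpha_j); the resulting 2x2 Cartan matrix is
[[2, -2], [-1, 2]].
The roots have two lengths (squared-length ratio 2:1); the short ones are alpha_{2}. The associated Dynkin diagram is a chain of 2 nodes with a double edge at one end; the terminal node there is the unique short simple root (B_2), so the type is B_2 (the algebra so(5)).

type B_2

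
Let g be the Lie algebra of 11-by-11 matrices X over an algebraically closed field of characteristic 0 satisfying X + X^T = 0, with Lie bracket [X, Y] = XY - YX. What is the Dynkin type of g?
B_5

This is so(11) with 11 odd, which has dimension 11(11-1)/2 = 55 and rank (11-1)/2 = 5. In the classification of classical Lie algebras, the orthogonal algebra so(2n+1) in an odd number of variables has type B_n; here n = 5, so the Dynkin diagram is a chain of 5 nodes with a double edge at one end; the terminal node there is the unique short simple root (B_5). Hence the type is B_5.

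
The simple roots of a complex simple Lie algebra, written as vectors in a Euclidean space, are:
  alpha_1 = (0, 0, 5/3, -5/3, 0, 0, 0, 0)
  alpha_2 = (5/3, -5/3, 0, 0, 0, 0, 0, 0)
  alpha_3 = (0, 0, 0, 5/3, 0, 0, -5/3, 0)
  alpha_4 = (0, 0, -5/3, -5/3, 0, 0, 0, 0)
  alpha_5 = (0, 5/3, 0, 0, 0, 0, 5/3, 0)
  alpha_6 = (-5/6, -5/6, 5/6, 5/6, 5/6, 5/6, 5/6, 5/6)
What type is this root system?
Compute the Cartan integers a_ij = 2(alpha_i, alpha_j)/(alpha_j, alpha_j); the resulting 6x6 Cartan matrix is
[[2, 0, -1, 0, 0, 0], [0, 2, 0, 0, -1, 0], [-1, 0, 2, -1, -1, 0], [0, 0, -1, 2, 0, -1], [0, -1, -1, 0, 2, 0], [0, 0, 0, -1, 0, 2]].
All simple roots have the same length, so the diagram is simply laced. The associated Dynkin diagram is a chain of 5 nodes with one extra node attached to the third node from one end (E_6), so the type is E_6.

E_6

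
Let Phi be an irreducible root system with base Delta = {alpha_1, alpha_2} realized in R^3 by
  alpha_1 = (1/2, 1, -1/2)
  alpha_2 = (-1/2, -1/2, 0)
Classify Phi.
G2

Compute the Cartan integers a_ij = 2(alpha_i, alpha_j)/(alpha_j, alpha_j); the resulting 2x2 Cartan matrix is
[[2, -3], [-1, 2]].
The roots have two lengths (squared-length ratio 3:1); the short ones are alpha_{2}. The associated Dynkin diagram is two nodes joined by a triple edge (G_2), so the type is G_2.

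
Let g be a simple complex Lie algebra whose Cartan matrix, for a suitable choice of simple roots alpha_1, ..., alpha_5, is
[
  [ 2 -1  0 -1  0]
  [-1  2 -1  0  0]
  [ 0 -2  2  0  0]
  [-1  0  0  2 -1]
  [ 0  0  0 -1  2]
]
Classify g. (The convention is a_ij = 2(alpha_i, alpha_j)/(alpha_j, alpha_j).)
C_5 (sp(10))

The matrix has rank 5 with 2's on the diagonal. Reading the off-diagonal entries as Dynkin edges (a single edge where a_ij = a_ji = -1; a double or triple edge where a_ij * a_ji = 2 or 3), the diagram is a chain of 5 nodes with a double edge at one end; the terminal node there is the unique long simple root (C_5). One simple-root ordering that puts it in standard form is (alpha_5, alpha_4, alpha_1, alpha_2, alpha_3). So the algebra is type C_5, i.e. sp(10).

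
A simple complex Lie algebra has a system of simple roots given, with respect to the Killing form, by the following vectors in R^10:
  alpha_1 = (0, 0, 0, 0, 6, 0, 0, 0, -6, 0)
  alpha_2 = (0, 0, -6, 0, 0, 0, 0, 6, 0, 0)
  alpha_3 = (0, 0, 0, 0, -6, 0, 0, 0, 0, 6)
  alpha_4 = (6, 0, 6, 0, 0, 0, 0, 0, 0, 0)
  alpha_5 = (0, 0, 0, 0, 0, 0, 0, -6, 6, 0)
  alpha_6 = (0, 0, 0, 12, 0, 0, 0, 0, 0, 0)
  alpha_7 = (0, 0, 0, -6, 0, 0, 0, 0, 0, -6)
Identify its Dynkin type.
Compute the Cartan integers a_ij = 2(alpha_i, alpha_j)/(alpha_j, alpha_j); the resulting 7x7 Cartan matrix is
[[2, 0, -1, 0, -1, 0, 0], [0, 2, 0, -1, -1, 0, 0], [-1, 0, 2, 0, 0, 0, -1], [0, -1, 0, 2, 0, 0, 0], [-1, -1, 0, 0, 2, 0, 0], [0, 0, 0, 0, 0, 2, -2], [0, 0, -1, 0, 0, -1, 2]].
The roots have two lengths (squared-length ratio 2:1); the short ones are alpha_{1,2,3,4,5,7}. The associated Dynkin diagram is a chain of 7 nodes with a double edge at one end; the terminal node there is the unique long simple root (C_7), so the type is C_7 (the algebra sp(14)).

type C_7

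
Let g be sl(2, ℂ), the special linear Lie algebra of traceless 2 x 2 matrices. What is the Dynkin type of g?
This is sl(2), which has dimension 2^2 - 1 = 3 and rank 2 - 1 = 1 (a Cartan subalgebra is the diagonal traceless matrices). In the classification of classical Lie algebras, the special linear algebra sl(n+1) has type A_n; here n = 1, so the Dynkin diagram is a chain of 1 nodes with single edges (A_1). Hence the type is A_1.

A_1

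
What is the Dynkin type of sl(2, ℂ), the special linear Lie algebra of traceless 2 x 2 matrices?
A1

This is sl(2), which has dimension 2^2 - 1 = 3 and rank 2 - 1 = 1 (a Cartan subalgebra is the diagonal traceless matrices). In the classification of classical Lie algebras, the special linear algebra sl(n+1) has type A_n; here n = 1, so the Dynkin diagram is a chain of 1 nodes with single edges (A_1). Hence the type is A_1.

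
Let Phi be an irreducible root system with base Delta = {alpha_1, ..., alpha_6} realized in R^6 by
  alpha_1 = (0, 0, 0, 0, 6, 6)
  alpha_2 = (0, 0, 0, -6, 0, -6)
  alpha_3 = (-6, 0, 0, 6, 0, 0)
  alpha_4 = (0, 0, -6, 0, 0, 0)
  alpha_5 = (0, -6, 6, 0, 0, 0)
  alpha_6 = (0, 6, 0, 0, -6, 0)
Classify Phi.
type B_6

Compute the Cartan integers a_ij = 2(alpha_i, alpha_j)/(alpha_j, alpha_j); the resulting 6x6 Cartan matrix is
[[2, -1, 0, 0, 0, -1], [-1, 2, -1, 0, 0, 0], [0, -1, 2, 0, 0, 0], [0, 0, 0, 2, -1, 0], [0, 0, 0, -2, 2, -1], [-1, 0, 0, 0, -1, 2]].
The roots have two lengths (squared-length ratio 2:1); the short ones are alpha_{4}. The associated Dynkin diagram is a chain of 6 nodes with a double edge at one end; the terminal node there is the unique short simple root (B_6), so the type is B_6 (the algebra so(13)).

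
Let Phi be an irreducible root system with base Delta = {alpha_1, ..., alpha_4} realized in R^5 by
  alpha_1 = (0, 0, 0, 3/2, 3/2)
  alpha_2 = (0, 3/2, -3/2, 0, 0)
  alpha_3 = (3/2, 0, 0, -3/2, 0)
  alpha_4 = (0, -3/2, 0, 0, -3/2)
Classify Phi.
Compute the Cartan integers a_ij = 2(alpha_i, alpha_j)/(alpha_j, alpha_j); the resulting 4x4 Cartan matrix is
[[2, 0, -1, -1], [0, 2, 0, -1], [-1, 0, 2, 0], [-1, -1, 0, 2]].
All simple roots have the same length, so the diagram is simply laced. The associated Dynkin diagram is a chain of 4 nodes with single edges (A_4), so the type is A_4 (the algebra sl(5)).

A_4 (sl(5))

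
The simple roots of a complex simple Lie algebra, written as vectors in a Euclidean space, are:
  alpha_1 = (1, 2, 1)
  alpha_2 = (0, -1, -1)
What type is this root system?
G_2

Compute the Cartan integers a_ij = 2(alpha_i, alpha_j)/(alpha_j, alpha_j); the resulting 2x2 Cartan matrix is
[[2, -3], [-1, 2]].
The roots have two lengths (squared-length ratio 3:1); the short ones are alpha_{2}. The associated Dynkin diagram is two nodes joined by a triple edge (G_2), so the type is G_2.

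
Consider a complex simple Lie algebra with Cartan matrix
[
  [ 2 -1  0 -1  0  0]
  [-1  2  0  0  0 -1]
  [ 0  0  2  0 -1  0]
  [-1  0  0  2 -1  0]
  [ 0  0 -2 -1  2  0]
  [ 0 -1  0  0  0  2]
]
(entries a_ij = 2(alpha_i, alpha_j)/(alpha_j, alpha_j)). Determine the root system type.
The matrix has rank 6 with 2's on the diagonal. Reading the off-diagonal entries as Dynkin edges (a single edge where a_ij = a_ji = -1; a double or triple edge where a_ij * a_ji = 2 or 3), the diagram is a chain of 6 nodes with a double edge at one end; the terminal node there is the unique short simple root (B_6). One simple-root ordering that puts it in standard form is (alpha_6, alpha_2, alpha_1, alpha_4, alpha_5, alpha_3). So the algebra is type B_6, i.e. so(13).

B6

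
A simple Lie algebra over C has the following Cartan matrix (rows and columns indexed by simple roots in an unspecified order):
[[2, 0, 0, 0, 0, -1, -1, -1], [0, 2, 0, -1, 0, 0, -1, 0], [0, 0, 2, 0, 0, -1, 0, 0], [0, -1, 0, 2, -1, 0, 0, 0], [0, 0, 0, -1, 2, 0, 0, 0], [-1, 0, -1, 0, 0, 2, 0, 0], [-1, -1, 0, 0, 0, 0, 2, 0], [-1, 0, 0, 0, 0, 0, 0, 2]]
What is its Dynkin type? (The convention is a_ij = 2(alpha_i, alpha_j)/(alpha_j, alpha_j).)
E_8

The matrix has rank 8 with 2's on the diagonal. Reading the off-diagonal entries as Dynkin edges (a single edge where a_ij = a_ji = -1; a double or triple edge where a_ij * a_ji = 2 or 3), the diagram is a chain of 7 nodes with one extra node attached to the third node from one end (E_8). One simple-root ordering that puts it in standard form is (alpha_3, alpha_8, alpha_6, alpha_1, alpha_7, alpha_2, alpha_4, alpha_5). So the algebra is type E_8.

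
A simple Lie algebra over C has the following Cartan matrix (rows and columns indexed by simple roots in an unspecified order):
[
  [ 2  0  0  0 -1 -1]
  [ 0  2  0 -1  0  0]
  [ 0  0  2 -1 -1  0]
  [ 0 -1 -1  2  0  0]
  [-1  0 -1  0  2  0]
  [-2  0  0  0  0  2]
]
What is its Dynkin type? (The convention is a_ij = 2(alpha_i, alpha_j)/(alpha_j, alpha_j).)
type C_6

The matrix has rank 6 with 2's on the diagonal. Reading the off-diagonal entries as Dynkin edges (a single edge where a_ij = a_ji = -1; a double or triple edge where a_ij * a_ji = 2 or 3), the diagram is a chain of 6 nodes with a double edge at one end; the terminal node there is the unique long simple root (C_6). One simple-root ordering that puts it in standard form is (alpha_2, alpha_4, alpha_3, alpha_5, alpha_1, alpha_6). So the algebra is type C_6, i.e. sp(12).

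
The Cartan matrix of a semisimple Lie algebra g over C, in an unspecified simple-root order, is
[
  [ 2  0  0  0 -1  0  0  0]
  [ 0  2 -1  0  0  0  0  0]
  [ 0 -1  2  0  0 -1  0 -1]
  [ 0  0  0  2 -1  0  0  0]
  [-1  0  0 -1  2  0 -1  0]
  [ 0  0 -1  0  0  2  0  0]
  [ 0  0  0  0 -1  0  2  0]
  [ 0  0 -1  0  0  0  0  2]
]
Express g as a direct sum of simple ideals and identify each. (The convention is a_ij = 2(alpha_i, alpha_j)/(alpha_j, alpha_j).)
type D_4 ⊕ type D_4

The diagram associated to this matrix has two connected components: the simple roots {alpha_2, alpha_3, alpha_6, alpha_8} form a chain of 2 nodes with a fork of two nodes at one end (D_4), and {alpha_1, alpha_4, alpha_5, alpha_7} form a chain of 2 nodes with a fork of two nodes at one end (D_4). A semisimple Lie algebra decomposes uniquely as the direct sum of simple ideals, one per connected component of its Dynkin diagram, so g ≅ D_4 ⊕ D_4 (dimension 28 + 28 = 56).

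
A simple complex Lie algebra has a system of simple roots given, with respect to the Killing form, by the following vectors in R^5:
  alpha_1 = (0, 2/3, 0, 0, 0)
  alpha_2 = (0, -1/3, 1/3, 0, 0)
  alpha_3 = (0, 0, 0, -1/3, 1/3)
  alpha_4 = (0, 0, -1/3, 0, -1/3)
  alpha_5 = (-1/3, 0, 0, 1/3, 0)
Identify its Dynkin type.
type C_5

Compute the Cartan integers a_ij = 2(alpha_i, alpha_j)/(alpha_j, alpha_j); the resulting 5x5 Cartan matrix is
[[2, -2, 0, 0, 0], [-1, 2, 0, -1, 0], [0, 0, 2, -1, -1], [0, -1, -1, 2, 0], [0, 0, -1, 0, 2]].
The roots have two lengths (squared-length ratio 2:1); the short ones are alpha_{2,3,4,5}. The associated Dynkin diagram is a chain of 5 nodes with a double edge at one end; the terminal node there is the unique long simple root (C_5), so the type is C_5 (the algebra sp(10)).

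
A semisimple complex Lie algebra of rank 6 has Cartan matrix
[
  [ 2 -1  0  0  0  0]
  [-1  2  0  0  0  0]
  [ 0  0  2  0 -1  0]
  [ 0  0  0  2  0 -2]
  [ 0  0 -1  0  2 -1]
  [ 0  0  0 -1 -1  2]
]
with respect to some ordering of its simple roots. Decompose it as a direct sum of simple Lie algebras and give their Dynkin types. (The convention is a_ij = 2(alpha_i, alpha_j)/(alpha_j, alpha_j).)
A_2 (sl(3)) ⊕ C_4 (sp(8))

The diagram associated to this matrix has two connected components: the simple roots {alpha_1, alpha_2} form a chain of 2 nodes with single edges (A_2), and {alpha_3, alpha_4, alpha_5, alpha_6} form a chain of 4 nodes with a double edge at one end; the terminal node there is the unique long simple root (C_4). A semisimple Lie algebra decomposes uniquely as the direct sum of simple ideals, one per connected component of its Dynkin diagram, so g ≅ A_2 ⊕ C_4 (dimension 8 + 36 = 44).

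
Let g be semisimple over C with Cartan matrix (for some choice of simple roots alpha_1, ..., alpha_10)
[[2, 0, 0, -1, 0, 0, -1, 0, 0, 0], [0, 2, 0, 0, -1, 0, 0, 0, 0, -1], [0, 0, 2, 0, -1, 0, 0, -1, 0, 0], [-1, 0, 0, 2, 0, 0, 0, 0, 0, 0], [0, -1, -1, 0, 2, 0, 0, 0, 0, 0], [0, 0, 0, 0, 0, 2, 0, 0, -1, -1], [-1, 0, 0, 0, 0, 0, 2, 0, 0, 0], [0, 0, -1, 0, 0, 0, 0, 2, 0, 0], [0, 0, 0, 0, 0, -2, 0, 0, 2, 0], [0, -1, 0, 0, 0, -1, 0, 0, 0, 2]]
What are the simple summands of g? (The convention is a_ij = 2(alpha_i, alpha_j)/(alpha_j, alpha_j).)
The diagram associated to this matrix has two connected components: the simple roots {alpha_1, alpha_4, alpha_7} form a chain of 3 nodes with single edges (A_3), and {alpha_2, alpha_3, alpha_5, alpha_6, alpha_8, alpha_9, alpha_10} form a chain of 7 nodes with a double edge at one end; the terminal node there is the unique long simple root (C_7). A semisimple Lie algebra decomposes uniquely as the direct sum of simple ideals, one per connected component of its Dynkin diagram, so g ≅ A_3 ⊕ C_7 (dimension 15 + 105 = 120).

A_3 (sl(4)) + C_7 (sp(14))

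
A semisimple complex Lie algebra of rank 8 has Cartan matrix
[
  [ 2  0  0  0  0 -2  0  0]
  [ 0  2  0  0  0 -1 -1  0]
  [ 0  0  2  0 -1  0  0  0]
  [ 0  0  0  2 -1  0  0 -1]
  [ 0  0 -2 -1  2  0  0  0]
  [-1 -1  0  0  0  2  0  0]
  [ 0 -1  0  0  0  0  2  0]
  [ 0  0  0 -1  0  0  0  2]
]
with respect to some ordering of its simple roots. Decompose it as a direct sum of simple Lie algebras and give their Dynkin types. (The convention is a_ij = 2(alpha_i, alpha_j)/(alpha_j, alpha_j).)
B_4 (so(9)) + C_4 (sp(8))

The diagram associated to this matrix has two connected components: the simple roots {alpha_3, alpha_4, alpha_5, alpha_8} form a chain of 4 nodes with a double edge at one end; the terminal node there is the unique short simple root (B_4), and {alpha_1, alpha_2, alpha_6, alpha_7} form a chain of 4 nodes with a double edge at one end; the terminal node there is the unique long simple root (C_4). A semisimple Lie algebra decomposes uniquely as the direct sum of simple ideals, one per connected component of its Dynkin diagram, so g ≅ B_4 ⊕ C_4 (dimension 36 + 36 = 72).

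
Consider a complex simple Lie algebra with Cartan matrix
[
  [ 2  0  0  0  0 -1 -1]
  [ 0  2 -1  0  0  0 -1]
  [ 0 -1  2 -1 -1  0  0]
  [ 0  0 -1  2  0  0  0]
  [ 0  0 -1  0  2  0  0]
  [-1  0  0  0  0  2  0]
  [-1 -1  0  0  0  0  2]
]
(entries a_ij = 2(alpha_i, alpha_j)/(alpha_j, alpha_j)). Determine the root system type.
D_7

The matrix has rank 7 with 2's on the diagonal. Reading the off-diagonal entries as Dynkin edges (a single edge where a_ij = a_ji = -1; a double or triple edge where a_ij * a_ji = 2 or 3), the diagram is a chain of 5 nodes with a fork of two nodes at one end (D_7). One simple-root ordering that puts it in standard form is (alpha_6, alpha_1, alpha_7, alpha_2, alpha_3, alpha_4, alpha_5). So the algebra is type D_7, i.e. so(14).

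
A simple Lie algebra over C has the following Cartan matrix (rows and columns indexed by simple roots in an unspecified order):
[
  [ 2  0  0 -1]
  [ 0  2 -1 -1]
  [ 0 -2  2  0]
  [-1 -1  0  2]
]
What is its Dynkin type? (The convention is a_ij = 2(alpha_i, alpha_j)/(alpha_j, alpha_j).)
The matrix has rank 4 with 2's on the diagonal. Reading the off-diagonal entries as Dynkin edges (a single edge where a_ij = a_ji = -1; a double or triple edge where a_ij * a_ji = 2 or 3), the diagram is a chain of 4 nodes with a double edge at one end; the terminal node there is the unique long simple root (C_4). One simple-root ordering that puts it in standard form is (alpha_1, alpha_4, alpha_2, alpha_3). So the algebra is type C_4, i.e. sp(8).

C_4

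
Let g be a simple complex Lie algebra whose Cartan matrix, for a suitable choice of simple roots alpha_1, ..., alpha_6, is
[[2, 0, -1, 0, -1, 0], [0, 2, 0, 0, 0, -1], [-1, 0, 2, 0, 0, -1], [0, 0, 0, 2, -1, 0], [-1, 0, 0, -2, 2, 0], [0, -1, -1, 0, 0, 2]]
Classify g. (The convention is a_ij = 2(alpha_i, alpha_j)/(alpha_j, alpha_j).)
B6

The matrix has rank 6 with 2's on the diagonal. Reading the off-diagonal entries as Dynkin edges (a single edge where a_ij = a_ji = -1; a double or triple edge where a_ij * a_ji = 2 or 3), the diagram is a chain of 6 nodes with a double edge at one end; the terminal node there is the unique short simple root (B_6). One simple-root ordering that puts it in standard form is (alpha_2, alpha_6, alpha_3, alpha_1, alpha_5, alpha_4). So the algebra is type B_6, i.e. so(13).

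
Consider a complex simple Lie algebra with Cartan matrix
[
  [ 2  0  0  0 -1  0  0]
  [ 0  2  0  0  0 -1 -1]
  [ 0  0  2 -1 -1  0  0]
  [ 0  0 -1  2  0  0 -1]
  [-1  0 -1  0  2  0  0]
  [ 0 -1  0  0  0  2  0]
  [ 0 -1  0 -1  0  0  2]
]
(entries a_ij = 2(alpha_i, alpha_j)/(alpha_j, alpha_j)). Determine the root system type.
A_7

The matrix has rank 7 with 2's on the diagonal. Reading the off-diagonal entries as Dynkin edges (a single edge where a_ij = a_ji = -1; a double or triple edge where a_ij * a_ji = 2 or 3), the diagram is a chain of 7 nodes with single edges (A_7). One simple-root ordering that puts it in standard form is (alpha_1, alpha_5, alpha_3, alpha_4, alpha_7, alpha_2, alpha_6). So the algebra is type A_7, i.e. sl(8).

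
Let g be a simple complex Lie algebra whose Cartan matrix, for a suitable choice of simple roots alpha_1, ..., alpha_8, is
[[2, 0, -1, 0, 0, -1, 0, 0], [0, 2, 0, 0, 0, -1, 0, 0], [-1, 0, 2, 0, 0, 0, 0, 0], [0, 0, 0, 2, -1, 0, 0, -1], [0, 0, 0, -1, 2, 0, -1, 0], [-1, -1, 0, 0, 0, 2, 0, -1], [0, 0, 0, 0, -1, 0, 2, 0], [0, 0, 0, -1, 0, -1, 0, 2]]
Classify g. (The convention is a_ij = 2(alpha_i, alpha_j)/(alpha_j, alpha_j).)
The matrix has rank 8 with 2's on the diagonal. Reading the off-diagonal entries as Dynkin edges (a single edge where a_ij = a_ji = -1; a double or triple edge where a_ij * a_ji = 2 or 3), the diagram is a chain of 7 nodes with one extra node attached to the third node from one end (E_8). One simple-root ordering that puts it in standard form is (alpha_3, alpha_2, alpha_1, alpha_6, alpha_8, alpha_4, alpha_5, alpha_7). So the algebra is type E_8.

type E_8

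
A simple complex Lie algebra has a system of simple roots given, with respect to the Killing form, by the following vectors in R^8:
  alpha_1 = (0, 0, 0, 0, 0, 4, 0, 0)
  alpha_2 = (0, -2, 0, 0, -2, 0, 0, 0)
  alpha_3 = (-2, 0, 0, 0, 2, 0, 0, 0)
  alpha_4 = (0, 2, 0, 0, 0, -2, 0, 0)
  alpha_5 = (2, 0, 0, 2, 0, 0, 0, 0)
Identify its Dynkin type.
Compute the Cartan integers a_ij = 2(alpha_i, alpha_j)/(alpha_j, alpha_j); the resulting 5x5 Cartan matrix is
[[2, 0, 0, -2, 0], [0, 2, -1, -1, 0], [0, -1, 2, 0, -1], [-1, -1, 0, 2, 0], [0, 0, -1, 0, 2]].
The roots have two lengths (squared-length ratio 2:1); the short ones are alpha_{2,3,4,5}. The associated Dynkin diagram is a chain of 5 nodes with a double edge at one end; the terminal node there is the unique long simple root (C_5), so the type is C_5 (the algebra sp(10)).

C5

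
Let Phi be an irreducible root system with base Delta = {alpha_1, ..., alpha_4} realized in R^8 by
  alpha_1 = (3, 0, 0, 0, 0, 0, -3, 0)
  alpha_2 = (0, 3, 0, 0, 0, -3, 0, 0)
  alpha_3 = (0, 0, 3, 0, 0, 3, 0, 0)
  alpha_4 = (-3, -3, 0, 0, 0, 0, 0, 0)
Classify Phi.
A4

Compute the Cartan integers a_ij = 2(alpha_i, alpha_j)/(alpha_j, alpha_j); the resulting 4x4 Cartan matrix is
[[2, 0, 0, -1], [0, 2, -1, -1], [0, -1, 2, 0], [-1, -1, 0, 2]].
All simple roots have the same length, so the diagram is simply laced. The associated Dynkin diagram is a chain of 4 nodes with single edges (A_4), so the type is A_4 (the algebra sl(5)).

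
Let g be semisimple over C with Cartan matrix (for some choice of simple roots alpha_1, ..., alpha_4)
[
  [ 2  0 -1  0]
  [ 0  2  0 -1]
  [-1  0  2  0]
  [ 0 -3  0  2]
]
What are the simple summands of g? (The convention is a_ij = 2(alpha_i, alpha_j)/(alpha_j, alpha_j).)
The diagram associated to this matrix has two connected components: the simple roots {alpha_1, alpha_3} form a chain of 2 nodes with single edges (A_2), and {alpha_2, alpha_4} form two nodes joined by a triple edge (G_2). A semisimple Lie algebra decomposes uniquely as the direct sum of simple ideals, one per connected component of its Dynkin diagram, so g ≅ A_2 ⊕ G_2 (dimension 8 + 14 = 22).

type A_2 ⊕ type G_2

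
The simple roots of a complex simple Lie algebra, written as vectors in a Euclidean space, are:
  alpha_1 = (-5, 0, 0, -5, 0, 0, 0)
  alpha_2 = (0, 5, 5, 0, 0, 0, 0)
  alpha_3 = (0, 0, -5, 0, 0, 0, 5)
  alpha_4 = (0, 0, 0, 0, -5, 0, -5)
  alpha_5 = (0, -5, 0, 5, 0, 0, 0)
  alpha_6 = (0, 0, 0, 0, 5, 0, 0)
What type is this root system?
Compute the Cartan integers a_ij = 2(alpha_i, alpha_j)/(alpha_j, alpha_j); the resulting 6x6 Cartan matrix is
[[2, 0, 0, 0, -1, 0], [0, 2, -1, 0, -1, 0], [0, -1, 2, -1, 0, 0], [0, 0, -1, 2, 0, -2], [-1, -1, 0, 0, 2, 0], [0, 0, 0, -1, 0, 2]].
The roots have two lengths (squared-length ratio 2:1); the short ones are alpha_{6}. The associated Dynkin diagram is a chain of 6 nodes with a double edge at one end; the terminal node there is the unique short simple root (B_6), so the type is B_6 (the algebra so(13)).

B6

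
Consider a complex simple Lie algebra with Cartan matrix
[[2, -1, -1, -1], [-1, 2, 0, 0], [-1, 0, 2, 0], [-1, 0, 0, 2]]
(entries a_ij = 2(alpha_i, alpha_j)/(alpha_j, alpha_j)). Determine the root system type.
The matrix has rank 4 with 2's on the diagonal. Reading the off-diagonal entries as Dynkin edges (a single edge where a_ij = a_ji = -1; a double or triple edge where a_ij * a_ji = 2 or 3), the diagram is a chain of 2 nodes with a fork of two nodes at one end (D_4). One simple-root ordering that puts it in standard form is (alpha_4, alpha_1, alpha_3, alpha_2). So the algebra is type D_4, i.e. so(8).

D4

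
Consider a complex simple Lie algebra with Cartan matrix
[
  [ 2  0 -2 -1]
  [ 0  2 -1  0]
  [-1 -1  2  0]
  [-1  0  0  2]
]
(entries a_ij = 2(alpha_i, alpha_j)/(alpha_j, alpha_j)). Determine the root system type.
The matrix has rank 4 with 2's on the diagonal. Reading the off-diagonal entries as Dynkin edges (a single edge where a_ij = a_ji = -1; a double or triple edge where a_ij * a_ji = 2 or 3), the diagram is a chain of 4 nodes with a double edge between the middle two (F_4). One simple-root ordering that puts it in standard form is (alpha_4, alpha_1, alpha_3, alpha_2). So the algebra is type F_4.

F_4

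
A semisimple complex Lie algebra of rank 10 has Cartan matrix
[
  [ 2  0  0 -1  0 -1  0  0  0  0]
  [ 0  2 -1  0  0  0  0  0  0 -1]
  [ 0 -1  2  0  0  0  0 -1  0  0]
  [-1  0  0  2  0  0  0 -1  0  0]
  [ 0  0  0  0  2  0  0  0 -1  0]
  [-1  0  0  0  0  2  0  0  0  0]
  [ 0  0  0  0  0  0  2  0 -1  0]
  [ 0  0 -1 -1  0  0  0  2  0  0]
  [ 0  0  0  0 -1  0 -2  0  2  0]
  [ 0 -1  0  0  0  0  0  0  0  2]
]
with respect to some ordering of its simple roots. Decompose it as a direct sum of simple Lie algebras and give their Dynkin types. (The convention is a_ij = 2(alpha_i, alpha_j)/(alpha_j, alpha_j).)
A_7 + B_3

The diagram associated to this matrix has two connected components: the simple roots {alpha_1, alpha_2, alpha_3, alpha_4, alpha_6, alpha_8, alpha_10} form a chain of 7 nodes with single edges (A_7), and {alpha_5, alpha_7, alpha_9} form a chain of 3 nodes with a double edge at one end; the terminal node there is the unique short simple root (B_3). A semisimple Lie algebra decomposes uniquely as the direct sum of simple ideals, one per connected component of its Dynkin diagram, so g ≅ A_7 ⊕ B_3 (dimension 63 + 21 = 84).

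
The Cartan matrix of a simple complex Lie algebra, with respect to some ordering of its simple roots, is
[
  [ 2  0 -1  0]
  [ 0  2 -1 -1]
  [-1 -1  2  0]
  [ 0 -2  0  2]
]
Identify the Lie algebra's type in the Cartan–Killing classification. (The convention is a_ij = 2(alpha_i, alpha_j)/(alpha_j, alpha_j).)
The matrix has rank 4 with 2's on the diagonal. Reading the off-diagonal entries as Dynkin edges (a single edge where a_ij = a_ji = -1; a double or triple edge where a_ij * a_ji = 2 or 3), the diagram is a chain of 4 nodes with a double edge at one end; the terminal node there is the unique long simple root (C_4). One simple-root ordering that puts it in standard form is (alpha_1, alpha_3, alpha_2, alpha_4). So the algebra is type C_4, i.e. sp(8).

C4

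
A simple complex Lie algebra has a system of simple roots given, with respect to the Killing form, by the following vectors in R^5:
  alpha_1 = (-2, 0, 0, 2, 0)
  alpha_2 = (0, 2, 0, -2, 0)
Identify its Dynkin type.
Compute the Cartan integers a_ij = 2(alpha_i, alpha_j)/(alpha_j, alpha_j); the resulting 2x2 Cartan matrix is
[[2, -1], [-1, 2]].
All simple roots have the same length, so the diagram is simply laced. The associated Dynkin diagram is a chain of 2 nodes with single edges (A_2), so the type is A_2 (the algebra sl(3)).

type A_2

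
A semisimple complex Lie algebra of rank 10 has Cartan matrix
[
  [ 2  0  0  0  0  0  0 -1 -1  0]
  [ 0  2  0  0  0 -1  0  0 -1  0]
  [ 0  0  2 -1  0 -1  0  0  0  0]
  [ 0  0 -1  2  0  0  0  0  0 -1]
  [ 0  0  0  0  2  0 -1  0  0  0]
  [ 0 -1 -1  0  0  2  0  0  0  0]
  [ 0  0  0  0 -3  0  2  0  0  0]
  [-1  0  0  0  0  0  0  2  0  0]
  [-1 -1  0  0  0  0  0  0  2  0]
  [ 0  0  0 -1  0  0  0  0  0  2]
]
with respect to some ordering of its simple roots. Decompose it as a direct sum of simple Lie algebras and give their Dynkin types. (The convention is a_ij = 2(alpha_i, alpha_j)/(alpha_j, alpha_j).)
The diagram associated to this matrix has two connected components: the simple roots {alpha_1, alpha_2, alpha_3, alpha_4, alpha_6, alpha_8, alpha_9, alpha_10} form a chain of 8 nodes with single edges (A_8), and {alpha_5, alpha_7} form two nodes joined by a triple edge (G_2). A semisimple Lie algebra decomposes uniquely as the direct sum of simple ideals, one per connected component of its Dynkin diagram, so g ≅ A_8 ⊕ G_2 (dimension 80 + 14 = 94).

A_8 + G_2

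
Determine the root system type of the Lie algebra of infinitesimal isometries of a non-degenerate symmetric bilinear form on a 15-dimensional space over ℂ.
B_7

This is so(15) with 15 odd, which has dimension 15(15-1)/2 = 105 and rank (15-1)/2 = 7. In the classification of classical Lie algebras, the orthogonal algebra so(2n+1) in an odd number of variables has type B_n; here n = 7, so the Dynkin diagram is a chain of 7 nodes with a double edge at one end; the terminal node there is the unique short simple root (B_7). Hence the type is B_7.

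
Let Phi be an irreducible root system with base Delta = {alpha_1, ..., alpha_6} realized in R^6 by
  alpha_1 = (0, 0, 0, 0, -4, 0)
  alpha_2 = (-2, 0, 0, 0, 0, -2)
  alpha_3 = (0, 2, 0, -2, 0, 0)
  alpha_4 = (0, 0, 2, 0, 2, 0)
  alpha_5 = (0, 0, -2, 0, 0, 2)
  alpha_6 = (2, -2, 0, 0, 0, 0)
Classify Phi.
Compute the Cartan integers a_ij = 2(alpha_i, alpha_j)/(alpha_j, alpha_j); the resulting 6x6 Cartan matrix is
[[2, 0, 0, -2, 0, 0], [0, 2, 0, 0, -1, -1], [0, 0, 2, 0, 0, -1], [-1, 0, 0, 2, -1, 0], [0, -1, 0, -1, 2, 0], [0, -1, -1, 0, 0, 2]].
The roots have two lengths (squared-length ratio 2:1); the short ones are alpha_{2,3,4,5,6}. The associated Dynkin diagram is a chain of 6 nodes with a double edge at one end; the terminal node there is the unique long simple root (C_6), so the type is C_6 (the algebra sp(12)).

C_6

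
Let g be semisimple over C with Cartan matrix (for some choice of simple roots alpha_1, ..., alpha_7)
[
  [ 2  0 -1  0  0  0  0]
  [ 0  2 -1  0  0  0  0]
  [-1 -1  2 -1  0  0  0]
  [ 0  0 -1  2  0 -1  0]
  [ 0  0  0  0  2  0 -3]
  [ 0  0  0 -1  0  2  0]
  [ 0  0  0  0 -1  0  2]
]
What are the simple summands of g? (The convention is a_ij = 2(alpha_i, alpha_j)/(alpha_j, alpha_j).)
D_5 (so(10)) ⊕ G_2

The diagram associated to this matrix has two connected components: the simple roots {alpha_1, alpha_2, alpha_3, alpha_4, alpha_6} form a chain of 3 nodes with a fork of two nodes at one end (D_5), and {alpha_5, alpha_7} form two nodes joined by a triple edge (G_2). A semisimple Lie algebra decomposes uniquely as the direct sum of simple ideals, one per connected component of its Dynkin diagram, so g ≅ D_5 ⊕ G_2 (dimension 45 + 14 = 59).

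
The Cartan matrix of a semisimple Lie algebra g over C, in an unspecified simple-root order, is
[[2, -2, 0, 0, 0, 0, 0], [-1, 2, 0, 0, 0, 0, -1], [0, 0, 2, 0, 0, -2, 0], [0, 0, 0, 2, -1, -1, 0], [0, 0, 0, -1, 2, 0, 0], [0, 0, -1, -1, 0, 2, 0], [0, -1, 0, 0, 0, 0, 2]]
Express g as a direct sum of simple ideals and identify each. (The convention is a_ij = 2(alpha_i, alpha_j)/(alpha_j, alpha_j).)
C_3 (sp(6)) ⊕ C_4 (sp(8))

The diagram associated to this matrix has two connected components: the simple roots {alpha_1, alpha_2, alpha_7} form a chain of 3 nodes with a double edge at one end; the terminal node there is the unique long simple root (C_3), and {alpha_3, alpha_4, alpha_5, alpha_6} form a chain of 4 nodes with a double edge at one end; the terminal node there is the unique long simple root (C_4). A semisimple Lie algebra decomposes uniquely as the direct sum of simple ideals, one per connected component of its Dynkin diagram, so g ≅ C_3 ⊕ C_4 (dimension 21 + 36 = 57).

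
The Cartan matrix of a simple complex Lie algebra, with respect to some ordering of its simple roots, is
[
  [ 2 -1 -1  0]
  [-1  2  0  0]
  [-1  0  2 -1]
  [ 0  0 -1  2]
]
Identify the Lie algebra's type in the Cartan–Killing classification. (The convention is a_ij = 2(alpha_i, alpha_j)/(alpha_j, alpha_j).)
A_4

The matrix has rank 4 with 2's on the diagonal. Reading the off-diagonal entries as Dynkin edges (a single edge where a_ij = a_ji = -1; a double or triple edge where a_ij * a_ji = 2 or 3), the diagram is a chain of 4 nodes with single edges (A_4). One simple-root ordering that puts it in standard form is (alpha_4, alpha_3, alpha_1, alpha_2). So the algebra is type A_4, i.e. sl(5).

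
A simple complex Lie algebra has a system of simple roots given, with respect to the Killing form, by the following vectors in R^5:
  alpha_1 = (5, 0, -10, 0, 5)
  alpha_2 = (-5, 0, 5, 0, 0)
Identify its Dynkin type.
Compute the Cartan integers a_ij = 2(alpha_i, alpha_j)/(alpha_j, alpha_j); the resulting 2x2 Cartan matrix is
[[2, -3], [-1, 2]].
The roots have two lengths (squared-length ratio 3:1); the short ones are alpha_{2}. The associated Dynkin diagram is two nodes joined by a triple edge (G_2), so the type is G_2.

type G_2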